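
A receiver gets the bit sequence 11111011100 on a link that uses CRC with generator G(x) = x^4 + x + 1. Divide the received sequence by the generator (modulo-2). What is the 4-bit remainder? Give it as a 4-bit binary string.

Modulo-2 division of 11111011100 by 10011:
  pos 0: 11111 XOR 10011 = 01100
  pos 1: 11000 XOR 10011 = 01011
  pos 2: 10111 XOR 10011 = 00100
  pos 4: 10011 XOR 10011 = 00000
Remainder = 0000 (zero — the frame passes the CRC check).

0000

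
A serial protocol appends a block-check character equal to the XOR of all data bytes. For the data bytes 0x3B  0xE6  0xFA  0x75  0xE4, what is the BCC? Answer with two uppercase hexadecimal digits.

XOR the bytes together:
  start with 0x3B
  0x3B ⊕ 0xE6 = 0xDD
  0xDD ⊕ 0xFA = 0x27
  0x27 ⊕ 0x75 = 0x52
  0x52 ⊕ 0xE4 = 0xB6

B6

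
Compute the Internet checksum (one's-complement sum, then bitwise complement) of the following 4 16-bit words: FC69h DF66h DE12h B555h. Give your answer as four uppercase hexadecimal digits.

90C6

One's-complement addition (fold any carry out of bit 15 back into bit 0):
  0xFC69 + 0xDF66 = 0x1DBCF → wrap carry → 0xDBD0
  0xDBD0 + 0xDE12 = 0x1B9E2 → wrap carry → 0xB9E3
  0xB9E3 + 0xB555 = 0x16F38 → wrap carry → 0x6F39
One's-complement sum = 0x6F39.
Checksum = ~0x6F39 & 0xFFFF = 0x90C6.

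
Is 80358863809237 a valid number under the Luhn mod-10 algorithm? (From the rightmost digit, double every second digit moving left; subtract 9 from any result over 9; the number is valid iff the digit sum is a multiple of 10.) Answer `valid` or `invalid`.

valid

From the right, keep odd positions and double even positions (subtract 9 from any doubled value over 9):
  doubled (positions 2,4,...): 6 9 7 3 7 6 7 → sum 45
  kept (positions 1,3,...): 7 2 0 3 8 5 0 → sum 25
Total = 70.
70 mod 10 = 0, so the number is valid.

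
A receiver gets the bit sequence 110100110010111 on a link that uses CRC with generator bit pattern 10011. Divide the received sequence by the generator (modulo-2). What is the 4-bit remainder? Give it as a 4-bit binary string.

Modulo-2 division of 110100110010111 by 10011:
  pos 0: 11010 XOR 10011 = 01001
  pos 1: 10010 XOR 10011 = 00001
  pos 5: 11100 XOR 10011 = 01111
  pos 6: 11111 XOR 10011 = 01100
  pos 7: 11000 XOR 10011 = 01011
  pos 8: 10111 XOR 10011 = 00100
  pos 10: 10011 XOR 10011 = 00000
Remainder = 0000 (zero — the frame passes the CRC check).

0000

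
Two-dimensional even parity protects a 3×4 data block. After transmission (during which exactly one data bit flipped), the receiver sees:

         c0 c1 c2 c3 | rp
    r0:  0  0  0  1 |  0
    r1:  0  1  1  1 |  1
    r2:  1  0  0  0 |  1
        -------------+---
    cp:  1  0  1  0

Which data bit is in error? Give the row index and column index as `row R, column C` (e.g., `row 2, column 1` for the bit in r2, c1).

row 0, column 1

Recompute each row's even parity and compare to rp:
  r0: data parity 1, sent rp 0 → mismatch
  r1: data parity 1, sent rp 1 → ok
  r2: data parity 1, sent rp 1 → ok
Recompute each column's even parity and compare to cp:
  c0: data parity 1, sent cp 1 → ok
  c1: data parity 1, sent cp 0 → mismatch
  c2: data parity 1, sent cp 1 → ok
  c3: data parity 0, sent cp 0 → ok
Exactly one row (r0) and one column (c1) fail → the flipped bit is at their intersection.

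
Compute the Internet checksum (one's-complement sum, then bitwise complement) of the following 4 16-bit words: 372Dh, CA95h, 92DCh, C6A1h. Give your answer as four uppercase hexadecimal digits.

A4BE

One's-complement addition (fold any carry out of bit 15 back into bit 0):
  0x372D + 0xCA95 = 0x101C2 → wrap carry → 0x01C3
  0x01C3 + 0x92DC = 0x0949F
  0x949F + 0xC6A1 = 0x15B40 → wrap carry → 0x5B41
One's-complement sum = 0x5B41.
Checksum = ~0x5B41 & 0xFFFF = 0xA4BE.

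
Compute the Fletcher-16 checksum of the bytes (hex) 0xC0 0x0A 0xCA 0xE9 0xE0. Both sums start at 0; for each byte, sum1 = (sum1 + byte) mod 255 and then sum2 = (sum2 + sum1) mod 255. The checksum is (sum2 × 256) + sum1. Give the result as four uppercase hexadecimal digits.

Running sums (mod 255):
  after byte 0 (0xC0): sum1=192, sum2=192
  after byte 1 (0x0A): sum1=202, sum2=139
  after byte 2 (0xCA): sum1=149, sum2=33
  after byte 3 (0xE9): sum1=127, sum2=160
  after byte 4 (0xE0): sum1=96, sum2=1
Checksum = sum2·256 + sum1 = 1·256 + 96 = 352 = 0x0160.

0160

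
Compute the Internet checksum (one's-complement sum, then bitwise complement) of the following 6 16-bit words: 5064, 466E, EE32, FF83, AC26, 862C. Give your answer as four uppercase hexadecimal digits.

4923

One's-complement addition (fold any carry out of bit 15 back into bit 0):
  0x5064 + 0x466E = 0x096D2
  0x96D2 + 0xEE32 = 0x18504 → wrap carry → 0x8505
  0x8505 + 0xFF83 = 0x18488 → wrap carry → 0x8489
  0x8489 + 0xAC26 = 0x130AF → wrap carry → 0x30B0
  0x30B0 + 0x862C = 0x0B6DC
One's-complement sum = 0xB6DC.
Checksum = ~0xB6DC & 0xFFFF = 0x4923.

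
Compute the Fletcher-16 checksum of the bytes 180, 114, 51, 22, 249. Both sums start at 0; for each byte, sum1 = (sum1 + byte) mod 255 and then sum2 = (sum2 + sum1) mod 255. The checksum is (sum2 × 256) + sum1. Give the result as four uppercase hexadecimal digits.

Running sums (mod 255):
  after byte 0 (180): sum1=180, sum2=180
  after byte 1 (114): sum1=39, sum2=219
  after byte 2 (51): sum1=90, sum2=54
  after byte 3 (22): sum1=112, sum2=166
  after byte 4 (249): sum1=106, sum2=17
Checksum = sum2·256 + sum1 = 17·256 + 106 = 4458 = 0x116A.

116A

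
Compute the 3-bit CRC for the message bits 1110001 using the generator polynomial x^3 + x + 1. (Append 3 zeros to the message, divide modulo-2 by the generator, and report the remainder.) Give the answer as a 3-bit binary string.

100

Append 3 zeros: 1110001000. Divide by 1011 (XOR where the leading bit is 1):
  pos 0: 1110 XOR 1011 = 0101
  pos 1: 1010 XOR 1011 = 0001
  pos 4: 1010 XOR 1011 = 0001
Remainder (last 3 bits) = 100. This is the CRC / FCS.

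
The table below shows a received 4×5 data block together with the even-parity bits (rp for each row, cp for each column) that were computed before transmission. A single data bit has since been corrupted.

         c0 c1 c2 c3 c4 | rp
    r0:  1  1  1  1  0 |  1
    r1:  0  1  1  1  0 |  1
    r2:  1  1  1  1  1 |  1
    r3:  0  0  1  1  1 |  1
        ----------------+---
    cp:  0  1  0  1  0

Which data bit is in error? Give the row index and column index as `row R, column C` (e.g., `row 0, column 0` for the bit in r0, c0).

Recompute each row's even parity and compare to rp:
  r0: data parity 0, sent rp 1 → mismatch
  r1: data parity 1, sent rp 1 → ok
  r2: data parity 1, sent rp 1 → ok
  r3: data parity 1, sent rp 1 → ok
Recompute each column's even parity and compare to cp:
  c0: data parity 0, sent cp 0 → ok
  c1: data parity 1, sent cp 1 → ok
  c2: data parity 0, sent cp 0 → ok
  c3: data parity 0, sent cp 1 → mismatch
  c4: data parity 0, sent cp 0 → ok
Exactly one row (r0) and one column (c3) fail → the flipped bit is at their intersection.

row 0, column 3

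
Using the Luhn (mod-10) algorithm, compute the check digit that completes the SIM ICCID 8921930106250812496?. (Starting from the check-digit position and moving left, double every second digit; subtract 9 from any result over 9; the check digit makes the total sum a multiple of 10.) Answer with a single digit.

Partial digits right→left: 6 9 4 2 1 8 0 5 2 6 0 1 0 3 9 1 2 9 8
Double every second digit counting from the check-digit position (so the 1st, 3rd, 5th, ... of the partial from the right).
  doubled (with −9 where >9): 3 8 2 0 4 0 0 9 4 7 → sum 37
  kept as-is: 9 2 8 5 6 1 3 1 9 → sum 44
Total = 37 + 44 = 81.
Check digit = (10 − (81 mod 10)) mod 10 = 9.

9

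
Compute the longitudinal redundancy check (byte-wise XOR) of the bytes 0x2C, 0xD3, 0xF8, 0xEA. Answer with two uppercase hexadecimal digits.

XOR the bytes together:
  start with 0x2C
  0x2C ⊕ 0xD3 = 0xFF
  0xFF ⊕ 0xF8 = 0x07
  0x07 ⊕ 0xEA = 0xED

ED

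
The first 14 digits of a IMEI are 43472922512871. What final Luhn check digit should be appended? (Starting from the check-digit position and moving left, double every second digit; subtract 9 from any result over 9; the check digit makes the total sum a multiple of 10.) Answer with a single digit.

Partial digits right→left: 1 7 8 2 1 5 2 2 9 2 7 4 3 4
Double every second digit counting from the check-digit position (so the 1st, 3rd, 5th, ... of the partial from the right).
  doubled (with −9 where >9): 2 7 2 4 9 5 6 → sum 35
  kept as-is: 7 2 5 2 2 4 4 → sum 26
Total = 35 + 26 = 61.
Check digit = (10 − (61 mod 10)) mod 10 = 9.

9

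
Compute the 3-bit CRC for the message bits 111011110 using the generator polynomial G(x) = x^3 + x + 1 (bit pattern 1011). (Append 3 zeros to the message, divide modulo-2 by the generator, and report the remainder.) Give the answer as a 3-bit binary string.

Append 3 zeros: 111011110000. Divide by 1011 (XOR where the leading bit is 1):
  pos 0: 1110 XOR 1011 = 0101
  pos 1: 1011 XOR 1011 = 0000
  pos 5: 1110 XOR 1011 = 0101
  pos 6: 1010 XOR 1011 = 0001
Remainder (last 3 bits) = 100. This is the CRC / FCS.

100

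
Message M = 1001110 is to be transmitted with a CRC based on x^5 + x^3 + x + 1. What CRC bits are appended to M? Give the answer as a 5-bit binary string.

Append 5 zeros: 100111000000. Divide by 101011 (XOR where the leading bit is 1):
  pos 0: 100111 XOR 101011 = 001100
  pos 2: 110000 XOR 101011 = 011011
  pos 3: 110110 XOR 101011 = 011101
  pos 4: 111010 XOR 101011 = 010001
  pos 5: 100010 XOR 101011 = 001001
Remainder (last 5 bits) = 10010. This is the CRC / FCS.

10010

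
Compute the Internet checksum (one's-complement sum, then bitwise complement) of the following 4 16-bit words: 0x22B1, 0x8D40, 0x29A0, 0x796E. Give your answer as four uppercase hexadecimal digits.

One's-complement addition (fold any carry out of bit 15 back into bit 0):
  0x22B1 + 0x8D40 = 0x0AFF1
  0xAFF1 + 0x29A0 = 0x0D991
  0xD991 + 0x796E = 0x152FF → wrap carry → 0x5300
One's-complement sum = 0x5300.
Checksum = ~0x5300 & 0xFFFF = 0xACFF.

ACFF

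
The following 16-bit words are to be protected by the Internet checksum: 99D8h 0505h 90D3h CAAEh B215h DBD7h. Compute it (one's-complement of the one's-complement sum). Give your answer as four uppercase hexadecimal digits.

77B2

One's-complement addition (fold any carry out of bit 15 back into bit 0):
  0x99D8 + 0x0505 = 0x09EDD
  0x9EDD + 0x90D3 = 0x12FB0 → wrap carry → 0x2FB1
  0x2FB1 + 0xCAAE = 0x0FA5F
  0xFA5F + 0xB215 = 0x1AC74 → wrap carry → 0xAC75
  0xAC75 + 0xDBD7 = 0x1884C → wrap carry → 0x884D
One's-complement sum = 0x884D.
Checksum = ~0x884D & 0xFFFF = 0x77B2.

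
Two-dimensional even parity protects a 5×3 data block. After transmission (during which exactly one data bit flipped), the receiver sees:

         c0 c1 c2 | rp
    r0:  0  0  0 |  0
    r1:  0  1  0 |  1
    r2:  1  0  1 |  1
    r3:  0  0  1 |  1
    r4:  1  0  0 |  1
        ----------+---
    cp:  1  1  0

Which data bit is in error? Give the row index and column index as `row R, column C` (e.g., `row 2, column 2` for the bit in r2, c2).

row 2, column 0

Recompute each row's even parity and compare to rp:
  r0: data parity 0, sent rp 0 → ok
  r1: data parity 1, sent rp 1 → ok
  r2: data parity 0, sent rp 1 → mismatch
  r3: data parity 1, sent rp 1 → ok
  r4: data parity 1, sent rp 1 → ok
Recompute each column's even parity and compare to cp:
  c0: data parity 0, sent cp 1 → mismatch
  c1: data parity 1, sent cp 1 → ok
  c2: data parity 0, sent cp 0 → ok
Exactly one row (r2) and one column (c0) fail → the flipped bit is at their intersection.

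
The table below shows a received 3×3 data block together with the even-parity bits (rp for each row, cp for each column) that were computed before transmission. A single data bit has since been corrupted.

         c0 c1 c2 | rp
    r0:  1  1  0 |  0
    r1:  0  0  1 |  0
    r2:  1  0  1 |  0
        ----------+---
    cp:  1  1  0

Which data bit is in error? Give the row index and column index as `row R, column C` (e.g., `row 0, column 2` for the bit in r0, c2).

row 1, column 0

Recompute each row's even parity and compare to rp:
  r0: data parity 0, sent rp 0 → ok
  r1: data parity 1, sent rp 0 → mismatch
  r2: data parity 0, sent rp 0 → ok
Recompute each column's even parity and compare to cp:
  c0: data parity 0, sent cp 1 → mismatch
  c1: data parity 1, sent cp 1 → ok
  c2: data parity 0, sent cp 0 → ok
Exactly one row (r1) and one column (c0) fail → the flipped bit is at their intersection.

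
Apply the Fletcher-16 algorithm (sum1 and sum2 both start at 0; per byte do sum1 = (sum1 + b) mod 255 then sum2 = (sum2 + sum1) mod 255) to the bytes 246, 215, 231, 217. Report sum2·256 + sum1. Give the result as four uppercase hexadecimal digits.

Running sums (mod 255):
  after byte 0 (246): sum1=246, sum2=246
  after byte 1 (215): sum1=206, sum2=197
  after byte 2 (231): sum1=182, sum2=124
  after byte 3 (217): sum1=144, sum2=13
Checksum = sum2·256 + sum1 = 13·256 + 144 = 3472 = 0x0D90.

0D90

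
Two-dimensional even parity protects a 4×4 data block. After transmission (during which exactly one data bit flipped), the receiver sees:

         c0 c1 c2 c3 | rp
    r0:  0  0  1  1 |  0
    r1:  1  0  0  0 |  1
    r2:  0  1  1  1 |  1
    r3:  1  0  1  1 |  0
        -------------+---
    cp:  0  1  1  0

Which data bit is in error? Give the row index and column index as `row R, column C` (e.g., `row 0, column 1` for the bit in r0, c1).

Recompute each row's even parity and compare to rp:
  r0: data parity 0, sent rp 0 → ok
  r1: data parity 1, sent rp 1 → ok
  r2: data parity 1, sent rp 1 → ok
  r3: data parity 1, sent rp 0 → mismatch
Recompute each column's even parity and compare to cp:
  c0: data parity 0, sent cp 0 → ok
  c1: data parity 1, sent cp 1 → ok
  c2: data parity 1, sent cp 1 → ok
  c3: data parity 1, sent cp 0 → mismatch
Exactly one row (r3) and one column (c3) fail → the flipped bit is at their intersection.

row 3, column 3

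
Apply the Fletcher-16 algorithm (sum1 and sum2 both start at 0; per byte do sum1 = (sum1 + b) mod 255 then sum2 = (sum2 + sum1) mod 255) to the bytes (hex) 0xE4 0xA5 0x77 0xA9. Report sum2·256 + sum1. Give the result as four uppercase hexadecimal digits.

Running sums (mod 255):
  after byte 0 (0xE4): sum1=228, sum2=228
  after byte 1 (0xA5): sum1=138, sum2=111
  after byte 2 (0x77): sum1=2, sum2=113
  after byte 3 (0xA9): sum1=171, sum2=29
Checksum = sum2·256 + sum1 = 29·256 + 171 = 7595 = 0x1DAB.

1DAB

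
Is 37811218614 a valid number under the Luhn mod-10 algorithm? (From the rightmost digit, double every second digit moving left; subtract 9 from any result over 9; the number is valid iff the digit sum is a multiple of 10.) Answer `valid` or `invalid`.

From the right, keep odd positions and double even positions (subtract 9 from any doubled value over 9):
  doubled (positions 2,4,...): 2 7 4 2 5 → sum 20
  kept (positions 1,3,...): 4 6 1 1 8 3 → sum 23
Total = 43.
43 mod 10 = 3, so the number is invalid.

invalid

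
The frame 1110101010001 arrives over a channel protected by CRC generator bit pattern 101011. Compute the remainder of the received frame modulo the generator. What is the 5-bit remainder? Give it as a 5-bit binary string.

Modulo-2 division of 1110101010001 by 101011:
  pos 0: 111010 XOR 101011 = 010001
  pos 1: 100011 XOR 101011 = 001000
  pos 3: 100001 XOR 101011 = 001010
  pos 5: 101000 XOR 101011 = 000011
Remainder = 01101 (nonzero — an error is detected).

01101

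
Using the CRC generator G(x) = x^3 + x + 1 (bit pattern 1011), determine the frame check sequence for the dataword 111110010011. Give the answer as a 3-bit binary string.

010

Append 3 zeros: 111110010011000. Divide by 1011 (XOR where the leading bit is 1):
  pos 0: 1111 XOR 1011 = 0100
  pos 1: 1001 XOR 1011 = 0010
  pos 3: 1000 XOR 1011 = 0011
  pos 5: 1110 XOR 1011 = 0101
  pos 6: 1010 XOR 1011 = 0001
  pos 9: 1110 XOR 1011 = 0101
  pos 10: 1010 XOR 1011 = 0001
Remainder (last 3 bits) = 010. This is the CRC / FCS.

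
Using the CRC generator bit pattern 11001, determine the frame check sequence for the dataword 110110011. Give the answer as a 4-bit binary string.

Append 4 zeros: 1101100110000. Divide by 11001 (XOR where the leading bit is 1):
  pos 0: 11011 XOR 11001 = 00010
  pos 3: 10001 XOR 11001 = 01000
  pos 4: 10001 XOR 11001 = 01000
  pos 5: 10000 XOR 11001 = 01001
  pos 6: 10010 XOR 11001 = 01011
  pos 7: 10110 XOR 11001 = 01111
  pos 8: 11110 XOR 11001 = 00111
Remainder (last 4 bits) = 0111. This is the CRC / FCS.

0111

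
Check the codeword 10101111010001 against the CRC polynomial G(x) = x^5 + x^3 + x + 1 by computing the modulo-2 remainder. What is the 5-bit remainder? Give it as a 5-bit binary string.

00000

Modulo-2 division of 10101111010001 by 101011:
  pos 0: 101011 XOR 101011 = 000000
  pos 6: 110100 XOR 101011 = 011111
  pos 7: 111110 XOR 101011 = 010101
  pos 8: 101011 XOR 101011 = 000000
Remainder = 00000 (zero — the frame passes the CRC check).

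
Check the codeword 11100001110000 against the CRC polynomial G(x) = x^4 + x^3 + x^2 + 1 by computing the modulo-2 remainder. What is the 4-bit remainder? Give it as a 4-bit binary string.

Modulo-2 division of 11100001110000 by 11101:
  pos 0: 11100 XOR 11101 = 00001
  pos 4: 10011 XOR 11101 = 01110
  pos 5: 11101 XOR 11101 = 00000
Remainder = 0000 (zero — the frame passes the CRC check).

0000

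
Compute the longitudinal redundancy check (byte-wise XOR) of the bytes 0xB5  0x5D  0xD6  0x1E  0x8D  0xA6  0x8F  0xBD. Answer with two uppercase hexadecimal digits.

39

XOR the bytes together:
  start with 0xB5
  0xB5 ⊕ 0x5D = 0xE8
  0xE8 ⊕ 0xD6 = 0x3E
  0x3E ⊕ 0x1E = 0x20
  0x20 ⊕ 0x8D = 0xAD
  0xAD ⊕ 0xA6 = 0x0B
  0x0B ⊕ 0x8F = 0x84
  0x84 ⊕ 0xBD = 0x39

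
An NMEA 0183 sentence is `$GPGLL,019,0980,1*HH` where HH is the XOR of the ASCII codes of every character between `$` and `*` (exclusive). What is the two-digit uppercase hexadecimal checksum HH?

74

XOR the ASCII codes of the payload characters:
  'G' = 0x47 → acc = 0x47
  'P' = 0x50 → acc = 0x17
  'G' = 0x47 → acc = 0x50
  'L' = 0x4C → acc = 0x1C
  'L' = 0x4C → acc = 0x50
  ',' = 0x2C → acc = 0x7C
  '0' = 0x30 → acc = 0x4C
  '1' = 0x31 → acc = 0x7D
  '9' = 0x39 → acc = 0x44
  ',' = 0x2C → acc = 0x68
  '0' = 0x30 → acc = 0x58
  '9' = 0x39 → acc = 0x61
  '8' = 0x38 → acc = 0x59
  '0' = 0x30 → acc = 0x69
  ',' = 0x2C → acc = 0x45
  '1' = 0x31 → acc = 0x74
Checksum = 0x74.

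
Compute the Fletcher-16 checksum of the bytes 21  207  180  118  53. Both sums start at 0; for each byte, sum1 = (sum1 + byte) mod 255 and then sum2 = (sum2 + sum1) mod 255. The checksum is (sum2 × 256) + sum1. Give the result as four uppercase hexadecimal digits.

Running sums (mod 255):
  after byte 0 (21): sum1=21, sum2=21
  after byte 1 (207): sum1=228, sum2=249
  after byte 2 (180): sum1=153, sum2=147
  after byte 3 (118): sum1=16, sum2=163
  after byte 4 (53): sum1=69, sum2=232
Checksum = sum2·256 + sum1 = 232·256 + 69 = 59461 = 0xE845.

E845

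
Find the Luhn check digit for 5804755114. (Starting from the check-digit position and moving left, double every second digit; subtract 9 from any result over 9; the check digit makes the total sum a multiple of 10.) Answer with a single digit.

6

Partial digits right→left: 4 1 1 5 5 7 4 0 8 5
Double every second digit counting from the check-digit position (so the 1st, 3rd, 5th, ... of the partial from the right).
  doubled (with −9 where >9): 8 2 1 8 7 → sum 26
  kept as-is: 1 5 7 0 5 → sum 18
Total = 26 + 18 = 44.
Check digit = (10 − (44 mod 10)) mod 10 = 6.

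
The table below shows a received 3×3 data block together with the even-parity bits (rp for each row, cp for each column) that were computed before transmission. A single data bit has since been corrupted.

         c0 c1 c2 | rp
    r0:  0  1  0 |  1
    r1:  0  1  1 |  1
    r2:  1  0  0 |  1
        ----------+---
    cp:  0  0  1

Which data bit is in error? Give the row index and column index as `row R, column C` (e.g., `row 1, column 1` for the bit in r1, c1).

Recompute each row's even parity and compare to rp:
  r0: data parity 1, sent rp 1 → ok
  r1: data parity 0, sent rp 1 → mismatch
  r2: data parity 1, sent rp 1 → ok
Recompute each column's even parity and compare to cp:
  c0: data parity 1, sent cp 0 → mismatch
  c1: data parity 0, sent cp 0 → ok
  c2: data parity 1, sent cp 1 → ok
Exactly one row (r1) and one column (c0) fail → the flipped bit is at their intersection.

row 1, column 0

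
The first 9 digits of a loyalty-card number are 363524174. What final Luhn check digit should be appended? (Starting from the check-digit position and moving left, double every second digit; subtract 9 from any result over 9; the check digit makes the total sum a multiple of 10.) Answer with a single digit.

2

Partial digits right→left: 4 7 1 4 2 5 3 6 3
Double every second digit counting from the check-digit position (so the 1st, 3rd, 5th, ... of the partial from the right).
  doubled (with −9 where >9): 8 2 4 6 6 → sum 26
  kept as-is: 7 4 5 6 → sum 22
Total = 26 + 22 = 48.
Check digit = (10 − (48 mod 10)) mod 10 = 2.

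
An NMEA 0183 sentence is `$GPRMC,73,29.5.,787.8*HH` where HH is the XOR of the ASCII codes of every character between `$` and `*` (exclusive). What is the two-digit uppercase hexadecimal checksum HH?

XOR the ASCII codes of the payload characters:
  'G' = 0x47 → acc = 0x47
  'P' = 0x50 → acc = 0x17
  'R' = 0x52 → acc = 0x45
  'M' = 0x4D → acc = 0x08
  'C' = 0x43 → acc = 0x4B
  ',' = 0x2C → acc = 0x67
  '7' = 0x37 → acc = 0x50
  '3' = 0x33 → acc = 0x63
  ',' = 0x2C → acc = 0x4F
  '2' = 0x32 → acc = 0x7D
  '9' = 0x39 → acc = 0x44
  '.' = 0x2E → acc = 0x6A
  '5' = 0x35 → acc = 0x5F
  '.' = 0x2E → acc = 0x71
  ',' = 0x2C → acc = 0x5D
  '7' = 0x37 → acc = 0x6A
  '8' = 0x38 → acc = 0x52
  '7' = 0x37 → acc = 0x65
  '.' = 0x2E → acc = 0x4B
  '8' = 0x38 → acc = 0x73
Checksum = 0x73.

73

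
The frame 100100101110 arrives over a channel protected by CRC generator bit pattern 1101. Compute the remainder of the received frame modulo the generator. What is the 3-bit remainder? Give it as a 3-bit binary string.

Modulo-2 division of 100100101110 by 1101:
  pos 0: 1001 XOR 1101 = 0100
  pos 1: 1000 XOR 1101 = 0101
  pos 2: 1010 XOR 1101 = 0111
  pos 3: 1111 XOR 1101 = 0010
  pos 5: 1001 XOR 1101 = 0100
  pos 6: 1001 XOR 1101 = 0100
  pos 7: 1001 XOR 1101 = 0100
  pos 8: 1000 XOR 1101 = 0101
Remainder = 101 (nonzero — an error is detected).

101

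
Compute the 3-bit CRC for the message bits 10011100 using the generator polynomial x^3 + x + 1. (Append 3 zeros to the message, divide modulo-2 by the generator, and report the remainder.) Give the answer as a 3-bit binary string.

Append 3 zeros: 10011100000. Divide by 1011 (XOR where the leading bit is 1):
  pos 0: 1001 XOR 1011 = 0010
  pos 2: 1011 XOR 1011 = 0000
Remainder (last 3 bits) = 000. This is the CRC / FCS.

000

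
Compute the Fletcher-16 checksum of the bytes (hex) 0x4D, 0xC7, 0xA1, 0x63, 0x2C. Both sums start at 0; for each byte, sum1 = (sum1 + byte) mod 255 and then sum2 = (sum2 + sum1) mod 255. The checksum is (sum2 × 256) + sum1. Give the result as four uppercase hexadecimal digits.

Running sums (mod 255):
  after byte 0 (0x4D): sum1=77, sum2=77
  after byte 1 (0xC7): sum1=21, sum2=98
  after byte 2 (0xA1): sum1=182, sum2=25
  after byte 3 (0x63): sum1=26, sum2=51
  after byte 4 (0x2C): sum1=70, sum2=121
Checksum = sum2·256 + sum1 = 121·256 + 70 = 31046 = 0x7946.

7946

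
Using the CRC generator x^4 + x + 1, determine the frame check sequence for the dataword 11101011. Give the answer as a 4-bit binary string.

1101

Append 4 zeros: 111010110000. Divide by 10011 (XOR where the leading bit is 1):
  pos 0: 11101 XOR 10011 = 01110
  pos 1: 11100 XOR 10011 = 01111
  pos 2: 11111 XOR 10011 = 01100
  pos 3: 11001 XOR 10011 = 01010
  pos 4: 10100 XOR 10011 = 00111
  pos 6: 11100 XOR 10011 = 01111
  pos 7: 11110 XOR 10011 = 01101
Remainder (last 4 bits) = 1101. This is the CRC / FCS.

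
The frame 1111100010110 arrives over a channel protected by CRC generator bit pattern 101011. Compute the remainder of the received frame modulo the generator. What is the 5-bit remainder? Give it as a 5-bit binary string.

00000

Modulo-2 division of 1111100010110 by 101011:
  pos 0: 111110 XOR 101011 = 010101
  pos 1: 101010 XOR 101011 = 000001
  pos 6: 101011 XOR 101011 = 000000
Remainder = 00000 (zero — the frame passes the CRC check).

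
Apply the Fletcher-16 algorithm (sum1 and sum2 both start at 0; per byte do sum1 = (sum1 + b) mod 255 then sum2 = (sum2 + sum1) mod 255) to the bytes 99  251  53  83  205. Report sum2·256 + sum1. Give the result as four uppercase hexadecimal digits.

F4B5

Running sums (mod 255):
  after byte 0 (99): sum1=99, sum2=99
  after byte 1 (251): sum1=95, sum2=194
  after byte 2 (53): sum1=148, sum2=87
  after byte 3 (83): sum1=231, sum2=63
  after byte 4 (205): sum1=181, sum2=244
Checksum = sum2·256 + sum1 = 244·256 + 181 = 62645 = 0xF4B5.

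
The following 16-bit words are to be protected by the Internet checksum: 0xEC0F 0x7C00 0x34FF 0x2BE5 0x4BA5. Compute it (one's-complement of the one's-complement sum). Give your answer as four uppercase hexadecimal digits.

EB65

One's-complement addition (fold any carry out of bit 15 back into bit 0):
  0xEC0F + 0x7C00 = 0x1680F → wrap carry → 0x6810
  0x6810 + 0x34FF = 0x09D0F
  0x9D0F + 0x2BE5 = 0x0C8F4
  0xC8F4 + 0x4BA5 = 0x11499 → wrap carry → 0x149A
One's-complement sum = 0x149A.
Checksum = ~0x149A & 0xFFFF = 0xEB65.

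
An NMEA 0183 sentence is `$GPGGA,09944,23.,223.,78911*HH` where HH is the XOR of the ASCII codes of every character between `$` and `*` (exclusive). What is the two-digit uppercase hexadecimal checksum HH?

62

XOR the ASCII codes of the payload characters:
  'G' = 0x47 → acc = 0x47
  'P' = 0x50 → acc = 0x17
  'G' = 0x47 → acc = 0x50
  'G' = 0x47 → acc = 0x17
  'A' = 0x41 → acc = 0x56
  ',' = 0x2C → acc = 0x7A
  '0' = 0x30 → acc = 0x4A
  '9' = 0x39 → acc = 0x73
  '9' = 0x39 → acc = 0x4A
  '4' = 0x34 → acc = 0x7E
  '4' = 0x34 → acc = 0x4A
  ',' = 0x2C → acc = 0x66
  '2' = 0x32 → acc = 0x54
  '3' = 0x33 → acc = 0x67
  '.' = 0x2E → acc = 0x49
  ',' = 0x2C → acc = 0x65
  '2' = 0x32 → acc = 0x57
  '2' = 0x32 → acc = 0x65
  '3' = 0x33 → acc = 0x56
  '.' = 0x2E → acc = 0x78
  ',' = 0x2C → acc = 0x54
  '7' = 0x37 → acc = 0x63
  '8' = 0x38 → acc = 0x5B
  '9' = 0x39 → acc = 0x62
  '1' = 0x31 → acc = 0x53
  '1' = 0x31 → acc = 0x62
Checksum = 0x62.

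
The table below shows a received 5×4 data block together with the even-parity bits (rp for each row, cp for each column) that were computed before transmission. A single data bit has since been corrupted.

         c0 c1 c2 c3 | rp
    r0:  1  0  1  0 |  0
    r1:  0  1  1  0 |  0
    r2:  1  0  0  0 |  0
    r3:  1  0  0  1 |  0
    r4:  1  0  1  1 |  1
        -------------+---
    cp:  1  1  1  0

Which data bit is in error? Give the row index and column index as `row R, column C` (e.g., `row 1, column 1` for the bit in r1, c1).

Recompute each row's even parity and compare to rp:
  r0: data parity 0, sent rp 0 → ok
  r1: data parity 0, sent rp 0 → ok
  r2: data parity 1, sent rp 0 → mismatch
  r3: data parity 0, sent rp 0 → ok
  r4: data parity 1, sent rp 1 → ok
Recompute each column's even parity and compare to cp:
  c0: data parity 0, sent cp 1 → mismatch
  c1: data parity 1, sent cp 1 → ok
  c2: data parity 1, sent cp 1 → ok
  c3: data parity 0, sent cp 0 → ok
Exactly one row (r2) and one column (c0) fail → the flipped bit is at their intersection.

row 2, column 0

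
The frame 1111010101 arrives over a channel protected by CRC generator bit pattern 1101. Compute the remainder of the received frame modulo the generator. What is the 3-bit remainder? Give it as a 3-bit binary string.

Modulo-2 division of 1111010101 by 1101:
  pos 0: 1111 XOR 1101 = 0010
  pos 2: 1001 XOR 1101 = 0100
  pos 3: 1000 XOR 1101 = 0101
  pos 4: 1011 XOR 1101 = 0110
  pos 5: 1100 XOR 1101 = 0001
Remainder = 011 (nonzero — an error is detected).

011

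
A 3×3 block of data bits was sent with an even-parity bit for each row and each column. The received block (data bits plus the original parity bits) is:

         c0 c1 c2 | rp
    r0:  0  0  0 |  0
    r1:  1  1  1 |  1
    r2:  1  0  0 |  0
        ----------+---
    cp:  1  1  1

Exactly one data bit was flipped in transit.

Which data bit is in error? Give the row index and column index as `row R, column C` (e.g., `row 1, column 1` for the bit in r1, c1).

Recompute each row's even parity and compare to rp:
  r0: data parity 0, sent rp 0 → ok
  r1: data parity 1, sent rp 1 → ok
  r2: data parity 1, sent rp 0 → mismatch
Recompute each column's even parity and compare to cp:
  c0: data parity 0, sent cp 1 → mismatch
  c1: data parity 1, sent cp 1 → ok
  c2: data parity 1, sent cp 1 → ok
Exactly one row (r2) and one column (c0) fail → the flipped bit is at their intersection.

row 2, column 0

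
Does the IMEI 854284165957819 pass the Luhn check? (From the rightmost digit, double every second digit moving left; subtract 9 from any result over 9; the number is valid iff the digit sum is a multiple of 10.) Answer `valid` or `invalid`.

valid

From the right, keep odd positions and double even positions (subtract 9 from any doubled value over 9):
  doubled (positions 2,4,...): 2 5 9 3 8 4 1 → sum 32
  kept (positions 1,3,...): 9 8 5 5 1 8 4 8 → sum 48
Total = 80.
80 mod 10 = 0, so the number is valid.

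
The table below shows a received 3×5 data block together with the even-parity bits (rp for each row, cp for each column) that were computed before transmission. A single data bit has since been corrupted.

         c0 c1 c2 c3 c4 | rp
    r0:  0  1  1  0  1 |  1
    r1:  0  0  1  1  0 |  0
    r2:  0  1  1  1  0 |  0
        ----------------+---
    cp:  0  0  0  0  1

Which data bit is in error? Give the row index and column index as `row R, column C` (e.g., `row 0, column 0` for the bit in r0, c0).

row 2, column 2

Recompute each row's even parity and compare to rp:
  r0: data parity 1, sent rp 1 → ok
  r1: data parity 0, sent rp 0 → ok
  r2: data parity 1, sent rp 0 → mismatch
Recompute each column's even parity and compare to cp:
  c0: data parity 0, sent cp 0 → ok
  c1: data parity 0, sent cp 0 → ok
  c2: data parity 1, sent cp 0 → mismatch
  c3: data parity 0, sent cp 0 → ok
  c4: data parity 1, sent cp 1 → ok
Exactly one row (r2) and one column (c2) fail → the flipped bit is at their intersection.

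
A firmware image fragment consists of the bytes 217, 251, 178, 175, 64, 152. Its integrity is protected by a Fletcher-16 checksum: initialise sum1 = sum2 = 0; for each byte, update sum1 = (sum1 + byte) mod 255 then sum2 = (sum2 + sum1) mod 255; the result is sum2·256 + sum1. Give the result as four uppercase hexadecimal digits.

F911

Running sums (mod 255):
  after byte 0 (217): sum1=217, sum2=217
  after byte 1 (251): sum1=213, sum2=175
  after byte 2 (178): sum1=136, sum2=56
  after byte 3 (175): sum1=56, sum2=112
  after byte 4 (64): sum1=120, sum2=232
  after byte 5 (152): sum1=17, sum2=249
Checksum = sum2·256 + sum1 = 249·256 + 17 = 63761 = 0xF911.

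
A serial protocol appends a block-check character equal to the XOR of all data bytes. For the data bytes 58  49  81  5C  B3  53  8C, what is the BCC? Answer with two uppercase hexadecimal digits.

A0

XOR the bytes together:
  start with 0x58
  0x58 ⊕ 0x49 = 0x11
  0x11 ⊕ 0x81 = 0x90
  0x90 ⊕ 0x5C = 0xCC
  0xCC ⊕ 0xB3 = 0x7F
  0x7F ⊕ 0x53 = 0x2C
  0x2C ⊕ 0x8C = 0xA0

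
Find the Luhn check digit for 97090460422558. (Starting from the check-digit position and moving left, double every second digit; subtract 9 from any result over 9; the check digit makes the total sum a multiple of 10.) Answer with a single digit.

0

Partial digits right→left: 8 5 5 2 2 4 0 6 4 0 9 0 7 9
Double every second digit counting from the check-digit position (so the 1st, 3rd, 5th, ... of the partial from the right).
  doubled (with −9 where >9): 7 1 4 0 8 9 5 → sum 34
  kept as-is: 5 2 4 6 0 0 9 → sum 26
Total = 34 + 26 = 60.
Check digit = (10 − (60 mod 10)) mod 10 = 0.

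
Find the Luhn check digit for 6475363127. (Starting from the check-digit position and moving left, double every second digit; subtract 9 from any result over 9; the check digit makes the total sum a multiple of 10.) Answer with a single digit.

0

Partial digits right→left: 7 2 1 3 6 3 5 7 4 6
Double every second digit counting from the check-digit position (so the 1st, 3rd, 5th, ... of the partial from the right).
  doubled (with −9 where >9): 5 2 3 1 8 → sum 19
  kept as-is: 2 3 3 7 6 → sum 21
Total = 19 + 21 = 40.
Check digit = (10 − (40 mod 10)) mod 10 = 0.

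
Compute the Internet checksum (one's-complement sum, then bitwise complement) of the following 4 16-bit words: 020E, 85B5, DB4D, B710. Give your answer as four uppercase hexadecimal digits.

One's-complement addition (fold any carry out of bit 15 back into bit 0):
  0x020E + 0x85B5 = 0x087C3
  0x87C3 + 0xDB4D = 0x16310 → wrap carry → 0x6311
  0x6311 + 0xB710 = 0x11A21 → wrap carry → 0x1A22
One's-complement sum = 0x1A22.
Checksum = ~0x1A22 & 0xFFFF = 0xE5DD.

E5DD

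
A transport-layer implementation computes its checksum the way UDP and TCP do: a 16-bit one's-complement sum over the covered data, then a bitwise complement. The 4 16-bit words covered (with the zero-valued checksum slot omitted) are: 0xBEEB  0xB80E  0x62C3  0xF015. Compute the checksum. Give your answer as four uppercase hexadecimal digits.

362C

One's-complement addition (fold any carry out of bit 15 back into bit 0):
  0xBEEB + 0xB80E = 0x176F9 → wrap carry → 0x76FA
  0x76FA + 0x62C3 = 0x0D9BD
  0xD9BD + 0xF015 = 0x1C9D2 → wrap carry → 0xC9D3
One's-complement sum = 0xC9D3.
Checksum = ~0xC9D3 & 0xFFFF = 0x362C.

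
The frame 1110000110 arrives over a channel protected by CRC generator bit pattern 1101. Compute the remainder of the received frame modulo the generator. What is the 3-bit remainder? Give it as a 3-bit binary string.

Modulo-2 division of 1110000110 by 1101:
  pos 0: 1110 XOR 1101 = 0011
  pos 2: 1100 XOR 1101 = 0001
  pos 5: 1011 XOR 1101 = 0110
  pos 6: 1100 XOR 1101 = 0001
Remainder = 001 (nonzero — an error is detected).

001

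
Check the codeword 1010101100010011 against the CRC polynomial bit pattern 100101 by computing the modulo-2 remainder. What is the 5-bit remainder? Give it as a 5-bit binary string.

00000

Modulo-2 division of 1010101100010011 by 100101:
  pos 0: 101010 XOR 100101 = 001111
  pos 2: 111111 XOR 100101 = 011010
  pos 3: 110100 XOR 100101 = 010001
  pos 4: 100010 XOR 100101 = 000111
  pos 7: 111010 XOR 100101 = 011111
  pos 8: 111110 XOR 100101 = 011011
  pos 9: 110111 XOR 100101 = 010010
  pos 10: 100101 XOR 100101 = 000000
Remainder = 00000 (zero — the frame passes the CRC check).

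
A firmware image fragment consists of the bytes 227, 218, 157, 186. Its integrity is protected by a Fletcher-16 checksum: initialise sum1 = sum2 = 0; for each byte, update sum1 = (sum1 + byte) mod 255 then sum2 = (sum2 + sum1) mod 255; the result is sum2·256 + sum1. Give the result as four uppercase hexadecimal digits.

1617

Running sums (mod 255):
  after byte 0 (227): sum1=227, sum2=227
  after byte 1 (218): sum1=190, sum2=162
  after byte 2 (157): sum1=92, sum2=254
  after byte 3 (186): sum1=23, sum2=22
Checksum = sum2·256 + sum1 = 22·256 + 23 = 5655 = 0x1617.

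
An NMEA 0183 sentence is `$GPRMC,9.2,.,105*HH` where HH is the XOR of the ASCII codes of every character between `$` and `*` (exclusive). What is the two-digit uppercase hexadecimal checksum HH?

58

XOR the ASCII codes of the payload characters:
  'G' = 0x47 → acc = 0x47
  'P' = 0x50 → acc = 0x17
  'R' = 0x52 → acc = 0x45
  'M' = 0x4D → acc = 0x08
  'C' = 0x43 → acc = 0x4B
  ',' = 0x2C → acc = 0x67
  '9' = 0x39 → acc = 0x5E
  '.' = 0x2E → acc = 0x70
  '2' = 0x32 → acc = 0x42
  ',' = 0x2C → acc = 0x6E
  '.' = 0x2E → acc = 0x40
  ',' = 0x2C → acc = 0x6C
  '1' = 0x31 → acc = 0x5D
  '0' = 0x30 → acc = 0x6D
  '5' = 0x35 → acc = 0x58
Checksum = 0x58.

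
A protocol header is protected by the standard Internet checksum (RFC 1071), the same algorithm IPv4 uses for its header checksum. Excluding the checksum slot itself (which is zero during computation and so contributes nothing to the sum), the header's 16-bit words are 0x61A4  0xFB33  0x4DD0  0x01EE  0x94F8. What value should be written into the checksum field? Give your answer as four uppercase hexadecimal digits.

One's-complement addition (fold any carry out of bit 15 back into bit 0):
  0x61A4 + 0xFB33 = 0x15CD7 → wrap carry → 0x5CD8
  0x5CD8 + 0x4DD0 = 0x0AAA8
  0xAAA8 + 0x01EE = 0x0AC96
  0xAC96 + 0x94F8 = 0x1418E → wrap carry → 0x418F
One's-complement sum = 0x418F.
Checksum = ~0x418F & 0xFFFF = 0xBE70.

BE70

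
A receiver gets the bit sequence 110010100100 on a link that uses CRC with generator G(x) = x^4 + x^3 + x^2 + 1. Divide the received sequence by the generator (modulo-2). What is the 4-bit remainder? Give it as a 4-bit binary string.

Modulo-2 division of 110010100100 by 11101:
  pos 0: 11001 XOR 11101 = 00100
  pos 2: 10001 XOR 11101 = 01100
  pos 3: 11000 XOR 11101 = 00101
  pos 5: 10101 XOR 11101 = 01000
  pos 6: 10000 XOR 11101 = 01101
  pos 7: 11010 XOR 11101 = 00111
Remainder = 0111 (nonzero — an error is detected).

0111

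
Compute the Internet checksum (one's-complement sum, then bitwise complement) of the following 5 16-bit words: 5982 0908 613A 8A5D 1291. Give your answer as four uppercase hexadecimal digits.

One's-complement addition (fold any carry out of bit 15 back into bit 0):
  0x5982 + 0x0908 = 0x0628A
  0x628A + 0x613A = 0x0C3C4
  0xC3C4 + 0x8A5D = 0x14E21 → wrap carry → 0x4E22
  0x4E22 + 0x1291 = 0x060B3
One's-complement sum = 0x60B3.
Checksum = ~0x60B3 & 0xFFFF = 0x9F4C.

9F4C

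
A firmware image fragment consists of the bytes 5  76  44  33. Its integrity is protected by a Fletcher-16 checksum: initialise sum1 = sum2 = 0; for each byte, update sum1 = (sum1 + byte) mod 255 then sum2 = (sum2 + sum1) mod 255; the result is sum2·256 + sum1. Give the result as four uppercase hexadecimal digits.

Running sums (mod 255):
  after byte 0 (5): sum1=5, sum2=5
  after byte 1 (76): sum1=81, sum2=86
  after byte 2 (44): sum1=125, sum2=211
  after byte 3 (33): sum1=158, sum2=114
Checksum = sum2·256 + sum1 = 114·256 + 158 = 29342 = 0x729E.

729E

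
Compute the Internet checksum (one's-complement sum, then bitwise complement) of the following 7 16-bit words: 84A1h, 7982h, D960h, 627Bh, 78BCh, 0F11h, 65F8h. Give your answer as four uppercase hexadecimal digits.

One's-complement addition (fold any carry out of bit 15 back into bit 0):
  0x84A1 + 0x7982 = 0x0FE23
  0xFE23 + 0xD960 = 0x1D783 → wrap carry → 0xD784
  0xD784 + 0x627B = 0x139FF → wrap carry → 0x3A00
  0x3A00 + 0x78BC = 0x0B2BC
  0xB2BC + 0x0F11 = 0x0C1CD
  0xC1CD + 0x65F8 = 0x127C5 → wrap carry → 0x27C6
One's-complement sum = 0x27C6.
Checksum = ~0x27C6 & 0xFFFF = 0xD839.

D839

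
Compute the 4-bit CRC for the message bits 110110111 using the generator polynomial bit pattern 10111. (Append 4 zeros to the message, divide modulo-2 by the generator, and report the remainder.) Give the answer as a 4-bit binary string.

1101

Append 4 zeros: 1101101110000. Divide by 10111 (XOR where the leading bit is 1):
  pos 0: 11011 XOR 10111 = 01100
  pos 1: 11000 XOR 10111 = 01111
  pos 2: 11111 XOR 10111 = 01000
  pos 3: 10001 XOR 10111 = 00110
  pos 5: 11010 XOR 10111 = 01101
  pos 6: 11010 XOR 10111 = 01101
  pos 7: 11010 XOR 10111 = 01101
  pos 8: 11010 XOR 10111 = 01101
Remainder (last 4 bits) = 1101. This is the CRC / FCS.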